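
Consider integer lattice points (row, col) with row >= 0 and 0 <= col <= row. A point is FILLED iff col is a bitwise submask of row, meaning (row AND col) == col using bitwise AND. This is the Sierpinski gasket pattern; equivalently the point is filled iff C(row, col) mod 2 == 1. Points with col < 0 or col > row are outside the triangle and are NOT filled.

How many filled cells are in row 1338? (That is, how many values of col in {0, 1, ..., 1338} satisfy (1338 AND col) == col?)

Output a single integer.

1338 in binary = 10100111010
popcount(1338) = number of 1-bits in 10100111010 = 6
A col c satisfies (1338 AND c) == c iff every set bit of c is also set in 1338; each of the 6 set bits of 1338 can independently be on or off in c.
count = 2^6 = 64

Answer: 64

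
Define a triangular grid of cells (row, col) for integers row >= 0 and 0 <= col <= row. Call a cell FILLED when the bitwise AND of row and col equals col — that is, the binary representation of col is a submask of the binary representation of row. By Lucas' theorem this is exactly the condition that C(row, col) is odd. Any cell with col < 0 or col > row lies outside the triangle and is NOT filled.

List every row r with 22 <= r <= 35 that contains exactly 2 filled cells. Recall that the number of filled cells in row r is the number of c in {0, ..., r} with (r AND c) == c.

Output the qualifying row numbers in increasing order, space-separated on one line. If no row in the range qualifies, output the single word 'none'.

Answer: 32

Derivation:
Row r has 2^popcount(r) filled cells, so we need popcount(r) = log2(2) = 1.
Scan r = 22..35 and keep those with exactly 1 one-bits:
r=22=10110 popcount=3 -> skip
r=23=10111 popcount=4 -> skip
r=24=11000 popcount=2 -> skip
r=25=11001 popcount=3 -> skip
r=26=11010 popcount=3 -> skip
r=27=11011 popcount=4 -> skip
r=28=11100 popcount=3 -> skip
r=29=11101 popcount=4 -> skip
r=30=11110 popcount=4 -> skip
r=31=11111 popcount=5 -> skip
r=32=100000 popcount=1 -> KEEP
r=33=100001 popcount=2 -> skip
r=34=100010 popcount=2 -> skip
r=35=100011 popcount=3 -> skip
Kept rows: 32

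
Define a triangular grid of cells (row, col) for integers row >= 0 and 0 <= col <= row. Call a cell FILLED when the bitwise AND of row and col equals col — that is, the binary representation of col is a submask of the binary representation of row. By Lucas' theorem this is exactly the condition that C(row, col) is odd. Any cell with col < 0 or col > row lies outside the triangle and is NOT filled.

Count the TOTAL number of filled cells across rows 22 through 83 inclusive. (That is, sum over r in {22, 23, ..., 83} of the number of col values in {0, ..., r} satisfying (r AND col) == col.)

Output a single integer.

r22=10110 pc3: +8 =8
r23=10111 pc4: +16 =24
r24=11000 pc2: +4 =28
r25=11001 pc3: +8 =36
r26=11010 pc3: +8 =44
r27=11011 pc4: +16 =60
r28=11100 pc3: +8 =68
r29=11101 pc4: +16 =84
r30=11110 pc4: +16 =100
r31=11111 pc5: +32 =132
r32=100000 pc1: +2 =134
r33=100001 pc2: +4 =138
r34=100010 pc2: +4 =142
r35=100011 pc3: +8 =150
r36=100100 pc2: +4 =154
r37=100101 pc3: +8 =162
r38=100110 pc3: +8 =170
r39=100111 pc4: +16 =186
r40=101000 pc2: +4 =190
r41=101001 pc3: +8 =198
r42=101010 pc3: +8 =206
r43=101011 pc4: +16 =222
r44=101100 pc3: +8 =230
r45=101101 pc4: +16 =246
r46=101110 pc4: +16 =262
r47=101111 pc5: +32 =294
r48=110000 pc2: +4 =298
r49=110001 pc3: +8 =306
r50=110010 pc3: +8 =314
r51=110011 pc4: +16 =330
r52=110100 pc3: +8 =338
r53=110101 pc4: +16 =354
r54=110110 pc4: +16 =370
r55=110111 pc5: +32 =402
r56=111000 pc3: +8 =410
r57=111001 pc4: +16 =426
r58=111010 pc4: +16 =442
r59=111011 pc5: +32 =474
r60=111100 pc4: +16 =490
r61=111101 pc5: +32 =522
r62=111110 pc5: +32 =554
r63=111111 pc6: +64 =618
r64=1000000 pc1: +2 =620
r65=1000001 pc2: +4 =624
r66=1000010 pc2: +4 =628
r67=1000011 pc3: +8 =636
r68=1000100 pc2: +4 =640
r69=1000101 pc3: +8 =648
r70=1000110 pc3: +8 =656
r71=1000111 pc4: +16 =672
r72=1001000 pc2: +4 =676
r73=1001001 pc3: +8 =684
r74=1001010 pc3: +8 =692
r75=1001011 pc4: +16 =708
r76=1001100 pc3: +8 =716
r77=1001101 pc4: +16 =732
r78=1001110 pc4: +16 =748
r79=1001111 pc5: +32 =780
r80=1010000 pc2: +4 =784
r81=1010001 pc3: +8 =792
r82=1010010 pc3: +8 =800
r83=1010011 pc4: +16 =816

Answer: 816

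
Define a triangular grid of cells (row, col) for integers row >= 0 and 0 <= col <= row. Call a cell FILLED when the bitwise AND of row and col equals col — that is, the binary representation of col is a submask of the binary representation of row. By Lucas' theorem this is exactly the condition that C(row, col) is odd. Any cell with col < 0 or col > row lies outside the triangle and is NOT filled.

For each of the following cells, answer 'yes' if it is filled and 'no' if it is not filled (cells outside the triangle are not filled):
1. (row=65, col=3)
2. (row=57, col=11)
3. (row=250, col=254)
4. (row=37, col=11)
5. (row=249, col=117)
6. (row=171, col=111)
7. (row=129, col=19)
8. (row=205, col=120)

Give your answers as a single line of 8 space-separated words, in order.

(65,3): row=0b1000001, col=0b11, row AND col = 0b1 = 1; 1 != 3 -> empty
(57,11): row=0b111001, col=0b1011, row AND col = 0b1001 = 9; 9 != 11 -> empty
(250,254): col outside [0, 250] -> not filled
(37,11): row=0b100101, col=0b1011, row AND col = 0b1 = 1; 1 != 11 -> empty
(249,117): row=0b11111001, col=0b1110101, row AND col = 0b1110001 = 113; 113 != 117 -> empty
(171,111): row=0b10101011, col=0b1101111, row AND col = 0b101011 = 43; 43 != 111 -> empty
(129,19): row=0b10000001, col=0b10011, row AND col = 0b1 = 1; 1 != 19 -> empty
(205,120): row=0b11001101, col=0b1111000, row AND col = 0b1001000 = 72; 72 != 120 -> empty

Answer: no no no no no no no no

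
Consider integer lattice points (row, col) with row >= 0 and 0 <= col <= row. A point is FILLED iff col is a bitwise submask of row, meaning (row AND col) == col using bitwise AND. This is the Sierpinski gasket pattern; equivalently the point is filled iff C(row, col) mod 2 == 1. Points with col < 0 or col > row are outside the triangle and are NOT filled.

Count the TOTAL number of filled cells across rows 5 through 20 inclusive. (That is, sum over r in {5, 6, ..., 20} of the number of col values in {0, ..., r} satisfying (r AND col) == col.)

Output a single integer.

r5=101 pc2: +4 =4
r6=110 pc2: +4 =8
r7=111 pc3: +8 =16
r8=1000 pc1: +2 =18
r9=1001 pc2: +4 =22
r10=1010 pc2: +4 =26
r11=1011 pc3: +8 =34
r12=1100 pc2: +4 =38
r13=1101 pc3: +8 =46
r14=1110 pc3: +8 =54
r15=1111 pc4: +16 =70
r16=10000 pc1: +2 =72
r17=10001 pc2: +4 =76
r18=10010 pc2: +4 =80
r19=10011 pc3: +8 =88
r20=10100 pc2: +4 =92

Answer: 92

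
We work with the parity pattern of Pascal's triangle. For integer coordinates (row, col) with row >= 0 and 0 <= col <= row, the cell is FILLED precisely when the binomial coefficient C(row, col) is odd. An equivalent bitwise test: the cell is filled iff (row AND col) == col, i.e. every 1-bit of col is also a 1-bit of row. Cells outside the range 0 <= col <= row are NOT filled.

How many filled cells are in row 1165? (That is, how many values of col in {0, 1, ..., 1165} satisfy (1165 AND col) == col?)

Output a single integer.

1165 in binary = 10010001101
popcount(1165) = number of 1-bits in 10010001101 = 5
A col c satisfies (1165 AND c) == c iff every set bit of c is also set in 1165; each of the 5 set bits of 1165 can independently be on or off in c.
count = 2^5 = 32

Answer: 32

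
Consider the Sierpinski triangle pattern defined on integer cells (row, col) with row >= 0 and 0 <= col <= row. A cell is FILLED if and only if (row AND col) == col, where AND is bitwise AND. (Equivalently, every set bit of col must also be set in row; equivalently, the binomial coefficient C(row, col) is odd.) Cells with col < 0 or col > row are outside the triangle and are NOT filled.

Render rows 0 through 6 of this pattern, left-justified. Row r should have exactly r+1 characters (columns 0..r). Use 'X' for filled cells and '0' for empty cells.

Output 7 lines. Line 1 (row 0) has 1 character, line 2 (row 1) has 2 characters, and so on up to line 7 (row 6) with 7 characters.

Answer: X
XX
X0X
XXXX
X000X
XX00XX
X0X0X0X

Derivation:
r0=0: X
r1=1: XX
r2=10: X0X
r3=11: XXXX
r4=100: X000X
r5=101: XX00XX
r6=110: X0X0X0X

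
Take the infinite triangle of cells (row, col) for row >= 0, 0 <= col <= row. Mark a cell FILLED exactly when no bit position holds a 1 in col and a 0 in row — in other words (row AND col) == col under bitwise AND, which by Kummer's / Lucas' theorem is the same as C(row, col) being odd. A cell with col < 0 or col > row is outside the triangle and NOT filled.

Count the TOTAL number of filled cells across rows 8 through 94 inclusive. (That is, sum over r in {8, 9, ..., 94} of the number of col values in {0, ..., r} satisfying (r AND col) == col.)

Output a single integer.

r8=1000 pc1: +2 =2
r9=1001 pc2: +4 =6
r10=1010 pc2: +4 =10
r11=1011 pc3: +8 =18
r12=1100 pc2: +4 =22
r13=1101 pc3: +8 =30
r14=1110 pc3: +8 =38
r15=1111 pc4: +16 =54
r16=10000 pc1: +2 =56
r17=10001 pc2: +4 =60
r18=10010 pc2: +4 =64
r19=10011 pc3: +8 =72
r20=10100 pc2: +4 =76
r21=10101 pc3: +8 =84
r22=10110 pc3: +8 =92
r23=10111 pc4: +16 =108
r24=11000 pc2: +4 =112
r25=11001 pc3: +8 =120
r26=11010 pc3: +8 =128
r27=11011 pc4: +16 =144
r28=11100 pc3: +8 =152
r29=11101 pc4: +16 =168
r30=11110 pc4: +16 =184
r31=11111 pc5: +32 =216
r32=100000 pc1: +2 =218
r33=100001 pc2: +4 =222
r34=100010 pc2: +4 =226
r35=100011 pc3: +8 =234
r36=100100 pc2: +4 =238
r37=100101 pc3: +8 =246
r38=100110 pc3: +8 =254
r39=100111 pc4: +16 =270
r40=101000 pc2: +4 =274
r41=101001 pc3: +8 =282
r42=101010 pc3: +8 =290
r43=101011 pc4: +16 =306
r44=101100 pc3: +8 =314
r45=101101 pc4: +16 =330
r46=101110 pc4: +16 =346
r47=101111 pc5: +32 =378
r48=110000 pc2: +4 =382
r49=110001 pc3: +8 =390
r50=110010 pc3: +8 =398
r51=110011 pc4: +16 =414
r52=110100 pc3: +8 =422
r53=110101 pc4: +16 =438
r54=110110 pc4: +16 =454
r55=110111 pc5: +32 =486
r56=111000 pc3: +8 =494
r57=111001 pc4: +16 =510
r58=111010 pc4: +16 =526
r59=111011 pc5: +32 =558
r60=111100 pc4: +16 =574
r61=111101 pc5: +32 =606
r62=111110 pc5: +32 =638
r63=111111 pc6: +64 =702
r64=1000000 pc1: +2 =704
r65=1000001 pc2: +4 =708
r66=1000010 pc2: +4 =712
r67=1000011 pc3: +8 =720
r68=1000100 pc2: +4 =724
r69=1000101 pc3: +8 =732
r70=1000110 pc3: +8 =740
r71=1000111 pc4: +16 =756
r72=1001000 pc2: +4 =760
r73=1001001 pc3: +8 =768
r74=1001010 pc3: +8 =776
r75=1001011 pc4: +16 =792
r76=1001100 pc3: +8 =800
r77=1001101 pc4: +16 =816
r78=1001110 pc4: +16 =832
r79=1001111 pc5: +32 =864
r80=1010000 pc2: +4 =868
r81=1010001 pc3: +8 =876
r82=1010010 pc3: +8 =884
r83=1010011 pc4: +16 =900
r84=1010100 pc3: +8 =908
r85=1010101 pc4: +16 =924
r86=1010110 pc4: +16 =940
r87=1010111 pc5: +32 =972
r88=1011000 pc3: +8 =980
r89=1011001 pc4: +16 =996
r90=1011010 pc4: +16 =1012
r91=1011011 pc5: +32 =1044
r92=1011100 pc4: +16 =1060
r93=1011101 pc5: +32 =1092
r94=1011110 pc5: +32 =1124

Answer: 1124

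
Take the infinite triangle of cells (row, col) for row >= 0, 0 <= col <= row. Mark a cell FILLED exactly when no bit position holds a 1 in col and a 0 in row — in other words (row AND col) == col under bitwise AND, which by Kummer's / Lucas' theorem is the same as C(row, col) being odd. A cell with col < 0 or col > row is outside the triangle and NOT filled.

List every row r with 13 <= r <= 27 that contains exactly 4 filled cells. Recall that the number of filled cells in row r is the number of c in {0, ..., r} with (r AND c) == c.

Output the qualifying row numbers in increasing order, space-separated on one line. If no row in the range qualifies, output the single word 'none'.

Row r has 2^popcount(r) filled cells, so we need popcount(r) = log2(4) = 2.
Scan r = 13..27 and keep those with exactly 2 one-bits:
r=13=1101 popcount=3 -> skip
r=14=1110 popcount=3 -> skip
r=15=1111 popcount=4 -> skip
r=16=10000 popcount=1 -> skip
r=17=10001 popcount=2 -> KEEP
r=18=10010 popcount=2 -> KEEP
r=19=10011 popcount=3 -> skip
r=20=10100 popcount=2 -> KEEP
r=21=10101 popcount=3 -> skip
r=22=10110 popcount=3 -> skip
r=23=10111 popcount=4 -> skip
r=24=11000 popcount=2 -> KEEP
r=25=11001 popcount=3 -> skip
r=26=11010 popcount=3 -> skip
r=27=11011 popcount=4 -> skip
Kept rows: 17 18 20 24

Answer: 17 18 20 24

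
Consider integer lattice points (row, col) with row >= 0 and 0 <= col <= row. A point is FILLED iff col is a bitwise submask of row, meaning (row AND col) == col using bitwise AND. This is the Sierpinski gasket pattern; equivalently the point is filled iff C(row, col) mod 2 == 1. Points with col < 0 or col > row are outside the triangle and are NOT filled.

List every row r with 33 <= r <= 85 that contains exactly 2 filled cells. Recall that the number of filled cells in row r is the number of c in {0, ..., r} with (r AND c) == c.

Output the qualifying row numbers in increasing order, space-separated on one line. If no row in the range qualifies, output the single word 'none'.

Answer: 64

Derivation:
Row r has 2^popcount(r) filled cells, so we need popcount(r) = log2(2) = 1.
Scan r = 33..85 and keep those with exactly 1 one-bits:
r=33=100001 popcount=2 -> skip
r=34=100010 popcount=2 -> skip
r=35=100011 popcount=3 -> skip
r=36=100100 popcount=2 -> skip
r=37=100101 popcount=3 -> skip
r=38=100110 popcount=3 -> skip
r=39=100111 popcount=4 -> skip
r=40=101000 popcount=2 -> skip
r=41=101001 popcount=3 -> skip
r=42=101010 popcount=3 -> skip
r=43=101011 popcount=4 -> skip
r=44=101100 popcount=3 -> skip
r=45=101101 popcount=4 -> skip
r=46=101110 popcount=4 -> skip
r=47=101111 popcount=5 -> skip
r=48=110000 popcount=2 -> skip
r=49=110001 popcount=3 -> skip
r=50=110010 popcount=3 -> skip
r=51=110011 popcount=4 -> skip
r=52=110100 popcount=3 -> skip
r=53=110101 popcount=4 -> skip
r=54=110110 popcount=4 -> skip
r=55=110111 popcount=5 -> skip
r=56=111000 popcount=3 -> skip
r=57=111001 popcount=4 -> skip
r=58=111010 popcount=4 -> skip
r=59=111011 popcount=5 -> skip
r=60=111100 popcount=4 -> skip
r=61=111101 popcount=5 -> skip
r=62=111110 popcount=5 -> skip
r=63=111111 popcount=6 -> skip
r=64=1000000 popcount=1 -> KEEP
r=65=1000001 popcount=2 -> skip
r=66=1000010 popcount=2 -> skip
r=67=1000011 popcount=3 -> skip
r=68=1000100 popcount=2 -> skip
r=69=1000101 popcount=3 -> skip
r=70=1000110 popcount=3 -> skip
r=71=1000111 popcount=4 -> skip
r=72=1001000 popcount=2 -> skip
r=73=1001001 popcount=3 -> skip
r=74=1001010 popcount=3 -> skip
r=75=1001011 popcount=4 -> skip
r=76=1001100 popcount=3 -> skip
r=77=1001101 popcount=4 -> skip
r=78=1001110 popcount=4 -> skip
r=79=1001111 popcount=5 -> skip
r=80=1010000 popcount=2 -> skip
r=81=1010001 popcount=3 -> skip
r=82=1010010 popcount=3 -> skip
r=83=1010011 popcount=4 -> skip
r=84=1010100 popcount=3 -> skip
r=85=1010101 popcount=4 -> skip
Kept rows: 64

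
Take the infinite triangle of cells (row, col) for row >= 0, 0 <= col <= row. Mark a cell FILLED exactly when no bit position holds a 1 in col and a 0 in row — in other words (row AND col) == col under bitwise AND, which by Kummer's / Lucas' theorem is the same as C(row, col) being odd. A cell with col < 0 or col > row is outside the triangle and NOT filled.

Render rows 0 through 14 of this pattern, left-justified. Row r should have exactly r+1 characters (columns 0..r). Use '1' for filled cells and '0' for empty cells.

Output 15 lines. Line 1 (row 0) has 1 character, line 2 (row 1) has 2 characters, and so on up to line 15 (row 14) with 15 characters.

r0=0: 1
r1=1: 11
r2=10: 101
r3=11: 1111
r4=100: 10001
r5=101: 110011
r6=110: 1010101
r7=111: 11111111
r8=1000: 100000001
r9=1001: 1100000011
r10=1010: 10100000101
r11=1011: 111100001111
r12=1100: 1000100010001
r13=1101: 11001100110011
r14=1110: 101010101010101

Answer: 1
11
101
1111
10001
110011
1010101
11111111
100000001
1100000011
10100000101
111100001111
1000100010001
11001100110011
101010101010101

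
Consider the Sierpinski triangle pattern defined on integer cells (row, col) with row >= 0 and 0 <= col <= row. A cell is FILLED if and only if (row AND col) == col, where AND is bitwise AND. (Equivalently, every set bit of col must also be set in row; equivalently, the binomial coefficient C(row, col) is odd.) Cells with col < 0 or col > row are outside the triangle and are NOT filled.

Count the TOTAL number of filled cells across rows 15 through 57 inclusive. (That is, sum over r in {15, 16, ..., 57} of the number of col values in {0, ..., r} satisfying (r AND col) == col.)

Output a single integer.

Answer: 472

Derivation:
r15=1111 pc4: +16 =16
r16=10000 pc1: +2 =18
r17=10001 pc2: +4 =22
r18=10010 pc2: +4 =26
r19=10011 pc3: +8 =34
r20=10100 pc2: +4 =38
r21=10101 pc3: +8 =46
r22=10110 pc3: +8 =54
r23=10111 pc4: +16 =70
r24=11000 pc2: +4 =74
r25=11001 pc3: +8 =82
r26=11010 pc3: +8 =90
r27=11011 pc4: +16 =106
r28=11100 pc3: +8 =114
r29=11101 pc4: +16 =130
r30=11110 pc4: +16 =146
r31=11111 pc5: +32 =178
r32=100000 pc1: +2 =180
r33=100001 pc2: +4 =184
r34=100010 pc2: +4 =188
r35=100011 pc3: +8 =196
r36=100100 pc2: +4 =200
r37=100101 pc3: +8 =208
r38=100110 pc3: +8 =216
r39=100111 pc4: +16 =232
r40=101000 pc2: +4 =236
r41=101001 pc3: +8 =244
r42=101010 pc3: +8 =252
r43=101011 pc4: +16 =268
r44=101100 pc3: +8 =276
r45=101101 pc4: +16 =292
r46=101110 pc4: +16 =308
r47=101111 pc5: +32 =340
r48=110000 pc2: +4 =344
r49=110001 pc3: +8 =352
r50=110010 pc3: +8 =360
r51=110011 pc4: +16 =376
r52=110100 pc3: +8 =384
r53=110101 pc4: +16 =400
r54=110110 pc4: +16 =416
r55=110111 pc5: +32 =448
r56=111000 pc3: +8 =456
r57=111001 pc4: +16 =472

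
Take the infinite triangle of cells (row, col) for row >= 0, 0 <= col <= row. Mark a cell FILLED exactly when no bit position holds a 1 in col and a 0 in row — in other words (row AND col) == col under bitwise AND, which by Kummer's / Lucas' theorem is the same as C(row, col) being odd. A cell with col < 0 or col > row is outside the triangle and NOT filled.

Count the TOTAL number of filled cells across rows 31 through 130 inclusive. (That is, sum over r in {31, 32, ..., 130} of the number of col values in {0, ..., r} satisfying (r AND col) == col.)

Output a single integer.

Answer: 1986

Derivation:
r31=11111 pc5: +32 =32
r32=100000 pc1: +2 =34
r33=100001 pc2: +4 =38
r34=100010 pc2: +4 =42
r35=100011 pc3: +8 =50
r36=100100 pc2: +4 =54
r37=100101 pc3: +8 =62
r38=100110 pc3: +8 =70
r39=100111 pc4: +16 =86
r40=101000 pc2: +4 =90
r41=101001 pc3: +8 =98
r42=101010 pc3: +8 =106
r43=101011 pc4: +16 =122
r44=101100 pc3: +8 =130
r45=101101 pc4: +16 =146
r46=101110 pc4: +16 =162
r47=101111 pc5: +32 =194
r48=110000 pc2: +4 =198
r49=110001 pc3: +8 =206
r50=110010 pc3: +8 =214
r51=110011 pc4: +16 =230
r52=110100 pc3: +8 =238
r53=110101 pc4: +16 =254
r54=110110 pc4: +16 =270
r55=110111 pc5: +32 =302
r56=111000 pc3: +8 =310
r57=111001 pc4: +16 =326
r58=111010 pc4: +16 =342
r59=111011 pc5: +32 =374
r60=111100 pc4: +16 =390
r61=111101 pc5: +32 =422
r62=111110 pc5: +32 =454
r63=111111 pc6: +64 =518
r64=1000000 pc1: +2 =520
r65=1000001 pc2: +4 =524
r66=1000010 pc2: +4 =528
r67=1000011 pc3: +8 =536
r68=1000100 pc2: +4 =540
r69=1000101 pc3: +8 =548
r70=1000110 pc3: +8 =556
r71=1000111 pc4: +16 =572
r72=1001000 pc2: +4 =576
r73=1001001 pc3: +8 =584
r74=1001010 pc3: +8 =592
r75=1001011 pc4: +16 =608
r76=1001100 pc3: +8 =616
r77=1001101 pc4: +16 =632
r78=1001110 pc4: +16 =648
r79=1001111 pc5: +32 =680
r80=1010000 pc2: +4 =684
r81=1010001 pc3: +8 =692
r82=1010010 pc3: +8 =700
r83=1010011 pc4: +16 =716
r84=1010100 pc3: +8 =724
r85=1010101 pc4: +16 =740
r86=1010110 pc4: +16 =756
r87=1010111 pc5: +32 =788
r88=1011000 pc3: +8 =796
r89=1011001 pc4: +16 =812
r90=1011010 pc4: +16 =828
r91=1011011 pc5: +32 =860
r92=1011100 pc4: +16 =876
r93=1011101 pc5: +32 =908
r94=1011110 pc5: +32 =940
r95=1011111 pc6: +64 =1004
r96=1100000 pc2: +4 =1008
r97=1100001 pc3: +8 =1016
r98=1100010 pc3: +8 =1024
r99=1100011 pc4: +16 =1040
r100=1100100 pc3: +8 =1048
r101=1100101 pc4: +16 =1064
r102=1100110 pc4: +16 =1080
r103=1100111 pc5: +32 =1112
r104=1101000 pc3: +8 =1120
r105=1101001 pc4: +16 =1136
r106=1101010 pc4: +16 =1152
r107=1101011 pc5: +32 =1184
r108=1101100 pc4: +16 =1200
r109=1101101 pc5: +32 =1232
r110=1101110 pc5: +32 =1264
r111=1101111 pc6: +64 =1328
r112=1110000 pc3: +8 =1336
r113=1110001 pc4: +16 =1352
r114=1110010 pc4: +16 =1368
r115=1110011 pc5: +32 =1400
r116=1110100 pc4: +16 =1416
r117=1110101 pc5: +32 =1448
r118=1110110 pc5: +32 =1480
r119=1110111 pc6: +64 =1544
r120=1111000 pc4: +16 =1560
r121=1111001 pc5: +32 =1592
r122=1111010 pc5: +32 =1624
r123=1111011 pc6: +64 =1688
r124=1111100 pc5: +32 =1720
r125=1111101 pc6: +64 =1784
r126=1111110 pc6: +64 =1848
r127=1111111 pc7: +128 =1976
r128=10000000 pc1: +2 =1978
r129=10000001 pc2: +4 =1982
r130=10000010 pc2: +4 =1986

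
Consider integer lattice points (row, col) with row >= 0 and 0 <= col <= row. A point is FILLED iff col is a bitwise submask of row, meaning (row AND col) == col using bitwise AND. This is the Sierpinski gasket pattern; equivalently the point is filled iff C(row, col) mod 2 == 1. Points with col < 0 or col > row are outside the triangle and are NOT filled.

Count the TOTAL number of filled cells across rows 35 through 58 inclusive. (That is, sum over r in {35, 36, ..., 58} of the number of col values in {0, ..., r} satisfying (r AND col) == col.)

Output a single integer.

Answer: 300

Derivation:
r35=100011 pc3: +8 =8
r36=100100 pc2: +4 =12
r37=100101 pc3: +8 =20
r38=100110 pc3: +8 =28
r39=100111 pc4: +16 =44
r40=101000 pc2: +4 =48
r41=101001 pc3: +8 =56
r42=101010 pc3: +8 =64
r43=101011 pc4: +16 =80
r44=101100 pc3: +8 =88
r45=101101 pc4: +16 =104
r46=101110 pc4: +16 =120
r47=101111 pc5: +32 =152
r48=110000 pc2: +4 =156
r49=110001 pc3: +8 =164
r50=110010 pc3: +8 =172
r51=110011 pc4: +16 =188
r52=110100 pc3: +8 =196
r53=110101 pc4: +16 =212
r54=110110 pc4: +16 =228
r55=110111 pc5: +32 =260
r56=111000 pc3: +8 =268
r57=111001 pc4: +16 =284
r58=111010 pc4: +16 =300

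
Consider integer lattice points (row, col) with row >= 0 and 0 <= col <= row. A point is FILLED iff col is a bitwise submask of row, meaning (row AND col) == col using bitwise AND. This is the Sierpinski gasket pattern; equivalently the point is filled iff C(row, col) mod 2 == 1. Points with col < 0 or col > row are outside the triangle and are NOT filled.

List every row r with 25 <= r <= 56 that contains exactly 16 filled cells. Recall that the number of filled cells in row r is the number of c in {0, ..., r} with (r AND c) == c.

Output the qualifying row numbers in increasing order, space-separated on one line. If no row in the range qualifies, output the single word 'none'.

Row r has 2^popcount(r) filled cells, so we need popcount(r) = log2(16) = 4.
Scan r = 25..56 and keep those with exactly 4 one-bits:
r=25=11001 popcount=3 -> skip
r=26=11010 popcount=3 -> skip
r=27=11011 popcount=4 -> KEEP
r=28=11100 popcount=3 -> skip
r=29=11101 popcount=4 -> KEEP
r=30=11110 popcount=4 -> KEEP
r=31=11111 popcount=5 -> skip
r=32=100000 popcount=1 -> skip
r=33=100001 popcount=2 -> skip
r=34=100010 popcount=2 -> skip
r=35=100011 popcount=3 -> skip
r=36=100100 popcount=2 -> skip
r=37=100101 popcount=3 -> skip
r=38=100110 popcount=3 -> skip
r=39=100111 popcount=4 -> KEEP
r=40=101000 popcount=2 -> skip
r=41=101001 popcount=3 -> skip
r=42=101010 popcount=3 -> skip
r=43=101011 popcount=4 -> KEEP
r=44=101100 popcount=3 -> skip
r=45=101101 popcount=4 -> KEEP
r=46=101110 popcount=4 -> KEEP
r=47=101111 popcount=5 -> skip
r=48=110000 popcount=2 -> skip
r=49=110001 popcount=3 -> skip
r=50=110010 popcount=3 -> skip
r=51=110011 popcount=4 -> KEEP
r=52=110100 popcount=3 -> skip
r=53=110101 popcount=4 -> KEEP
r=54=110110 popcount=4 -> KEEP
r=55=110111 popcount=5 -> skip
r=56=111000 popcount=3 -> skip
Kept rows: 27 29 30 39 43 45 46 51 53 54

Answer: 27 29 30 39 43 45 46 51 53 54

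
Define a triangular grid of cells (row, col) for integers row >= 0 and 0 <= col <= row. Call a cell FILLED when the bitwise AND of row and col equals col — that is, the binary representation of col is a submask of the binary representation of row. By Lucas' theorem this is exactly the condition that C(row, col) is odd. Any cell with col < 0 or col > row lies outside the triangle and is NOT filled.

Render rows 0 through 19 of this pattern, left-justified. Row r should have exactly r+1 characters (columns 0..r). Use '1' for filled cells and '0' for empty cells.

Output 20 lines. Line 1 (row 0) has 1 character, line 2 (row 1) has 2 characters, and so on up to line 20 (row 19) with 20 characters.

Answer: 1
11
101
1111
10001
110011
1010101
11111111
100000001
1100000011
10100000101
111100001111
1000100010001
11001100110011
101010101010101
1111111111111111
10000000000000001
110000000000000011
1010000000000000101
11110000000000001111

Derivation:
r0=0: 1
r1=1: 11
r2=10: 101
r3=11: 1111
r4=100: 10001
r5=101: 110011
r6=110: 1010101
r7=111: 11111111
r8=1000: 100000001
r9=1001: 1100000011
r10=1010: 10100000101
r11=1011: 111100001111
r12=1100: 1000100010001
r13=1101: 11001100110011
r14=1110: 101010101010101
r15=1111: 1111111111111111
r16=10000: 10000000000000001
r17=10001: 110000000000000011
r18=10010: 1010000000000000101
r19=10011: 11110000000000001111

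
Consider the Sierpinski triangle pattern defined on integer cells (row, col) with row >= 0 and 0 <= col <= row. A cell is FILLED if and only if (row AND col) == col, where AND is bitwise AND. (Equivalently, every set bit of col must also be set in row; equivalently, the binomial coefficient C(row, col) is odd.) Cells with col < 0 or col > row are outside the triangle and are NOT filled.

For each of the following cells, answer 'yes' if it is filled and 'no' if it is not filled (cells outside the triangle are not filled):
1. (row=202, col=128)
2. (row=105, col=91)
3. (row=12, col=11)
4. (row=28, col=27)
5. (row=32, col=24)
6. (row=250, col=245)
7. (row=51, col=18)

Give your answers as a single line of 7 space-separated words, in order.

Answer: yes no no no no no yes

Derivation:
(202,128): row=0b11001010, col=0b10000000, row AND col = 0b10000000 = 128; 128 == 128 -> filled
(105,91): row=0b1101001, col=0b1011011, row AND col = 0b1001001 = 73; 73 != 91 -> empty
(12,11): row=0b1100, col=0b1011, row AND col = 0b1000 = 8; 8 != 11 -> empty
(28,27): row=0b11100, col=0b11011, row AND col = 0b11000 = 24; 24 != 27 -> empty
(32,24): row=0b100000, col=0b11000, row AND col = 0b0 = 0; 0 != 24 -> empty
(250,245): row=0b11111010, col=0b11110101, row AND col = 0b11110000 = 240; 240 != 245 -> empty
(51,18): row=0b110011, col=0b10010, row AND col = 0b10010 = 18; 18 == 18 -> filled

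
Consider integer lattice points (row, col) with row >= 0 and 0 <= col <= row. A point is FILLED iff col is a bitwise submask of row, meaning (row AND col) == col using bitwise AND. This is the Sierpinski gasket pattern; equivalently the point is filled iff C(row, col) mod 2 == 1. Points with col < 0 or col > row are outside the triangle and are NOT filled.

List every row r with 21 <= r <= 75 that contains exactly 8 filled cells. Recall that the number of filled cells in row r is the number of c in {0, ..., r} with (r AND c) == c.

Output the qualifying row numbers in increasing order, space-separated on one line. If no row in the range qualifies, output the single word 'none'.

Answer: 21 22 25 26 28 35 37 38 41 42 44 49 50 52 56 67 69 70 73 74

Derivation:
Row r has 2^popcount(r) filled cells, so we need popcount(r) = log2(8) = 3.
Scan r = 21..75 and keep those with exactly 3 one-bits:
r=21=10101 popcount=3 -> KEEP
r=22=10110 popcount=3 -> KEEP
r=23=10111 popcount=4 -> skip
r=24=11000 popcount=2 -> skip
r=25=11001 popcount=3 -> KEEP
r=26=11010 popcount=3 -> KEEP
r=27=11011 popcount=4 -> skip
r=28=11100 popcount=3 -> KEEP
r=29=11101 popcount=4 -> skip
r=30=11110 popcount=4 -> skip
r=31=11111 popcount=5 -> skip
r=32=100000 popcount=1 -> skip
r=33=100001 popcount=2 -> skip
r=34=100010 popcount=2 -> skip
r=35=100011 popcount=3 -> KEEP
r=36=100100 popcount=2 -> skip
r=37=100101 popcount=3 -> KEEP
r=38=100110 popcount=3 -> KEEP
r=39=100111 popcount=4 -> skip
r=40=101000 popcount=2 -> skip
r=41=101001 popcount=3 -> KEEP
r=42=101010 popcount=3 -> KEEP
r=43=101011 popcount=4 -> skip
r=44=101100 popcount=3 -> KEEP
r=45=101101 popcount=4 -> skip
r=46=101110 popcount=4 -> skip
r=47=101111 popcount=5 -> skip
r=48=110000 popcount=2 -> skip
r=49=110001 popcount=3 -> KEEP
r=50=110010 popcount=3 -> KEEP
r=51=110011 popcount=4 -> skip
r=52=110100 popcount=3 -> KEEP
r=53=110101 popcount=4 -> skip
r=54=110110 popcount=4 -> skip
r=55=110111 popcount=5 -> skip
r=56=111000 popcount=3 -> KEEP
r=57=111001 popcount=4 -> skip
r=58=111010 popcount=4 -> skip
r=59=111011 popcount=5 -> skip
r=60=111100 popcount=4 -> skip
r=61=111101 popcount=5 -> skip
r=62=111110 popcount=5 -> skip
r=63=111111 popcount=6 -> skip
r=64=1000000 popcount=1 -> skip
r=65=1000001 popcount=2 -> skip
r=66=1000010 popcount=2 -> skip
r=67=1000011 popcount=3 -> KEEP
r=68=1000100 popcount=2 -> skip
r=69=1000101 popcount=3 -> KEEP
r=70=1000110 popcount=3 -> KEEP
r=71=1000111 popcount=4 -> skip
r=72=1001000 popcount=2 -> skip
r=73=1001001 popcount=3 -> KEEP
r=74=1001010 popcount=3 -> KEEP
r=75=1001011 popcount=4 -> skip
Kept rows: 21 22 25 26 28 35 37 38 41 42 44 49 50 52 56 67 69 70 73 74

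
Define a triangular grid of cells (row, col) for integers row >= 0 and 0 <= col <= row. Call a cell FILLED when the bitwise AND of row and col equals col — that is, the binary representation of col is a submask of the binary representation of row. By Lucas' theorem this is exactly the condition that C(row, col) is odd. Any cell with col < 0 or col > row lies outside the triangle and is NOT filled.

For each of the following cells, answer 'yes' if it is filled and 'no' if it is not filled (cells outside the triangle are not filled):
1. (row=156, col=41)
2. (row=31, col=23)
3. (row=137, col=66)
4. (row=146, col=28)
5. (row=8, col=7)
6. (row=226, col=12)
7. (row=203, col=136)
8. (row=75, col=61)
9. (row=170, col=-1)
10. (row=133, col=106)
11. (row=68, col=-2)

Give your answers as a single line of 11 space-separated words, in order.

(156,41): row=0b10011100, col=0b101001, row AND col = 0b1000 = 8; 8 != 41 -> empty
(31,23): row=0b11111, col=0b10111, row AND col = 0b10111 = 23; 23 == 23 -> filled
(137,66): row=0b10001001, col=0b1000010, row AND col = 0b0 = 0; 0 != 66 -> empty
(146,28): row=0b10010010, col=0b11100, row AND col = 0b10000 = 16; 16 != 28 -> empty
(8,7): row=0b1000, col=0b111, row AND col = 0b0 = 0; 0 != 7 -> empty
(226,12): row=0b11100010, col=0b1100, row AND col = 0b0 = 0; 0 != 12 -> empty
(203,136): row=0b11001011, col=0b10001000, row AND col = 0b10001000 = 136; 136 == 136 -> filled
(75,61): row=0b1001011, col=0b111101, row AND col = 0b1001 = 9; 9 != 61 -> empty
(170,-1): col outside [0, 170] -> not filled
(133,106): row=0b10000101, col=0b1101010, row AND col = 0b0 = 0; 0 != 106 -> empty
(68,-2): col outside [0, 68] -> not filled

Answer: no yes no no no no yes no no no no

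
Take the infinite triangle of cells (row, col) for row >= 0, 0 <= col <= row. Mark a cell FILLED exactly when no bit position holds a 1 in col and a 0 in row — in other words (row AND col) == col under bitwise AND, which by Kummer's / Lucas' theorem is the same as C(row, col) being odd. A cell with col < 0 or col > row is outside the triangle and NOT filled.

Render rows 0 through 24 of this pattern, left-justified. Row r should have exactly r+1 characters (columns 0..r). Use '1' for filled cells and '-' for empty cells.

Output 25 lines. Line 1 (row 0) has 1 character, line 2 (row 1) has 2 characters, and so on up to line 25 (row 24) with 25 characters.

r0=0: 1
r1=1: 11
r2=10: 1-1
r3=11: 1111
r4=100: 1---1
r5=101: 11--11
r6=110: 1-1-1-1
r7=111: 11111111
r8=1000: 1-------1
r9=1001: 11------11
r10=1010: 1-1-----1-1
r11=1011: 1111----1111
r12=1100: 1---1---1---1
r13=1101: 11--11--11--11
r14=1110: 1-1-1-1-1-1-1-1
r15=1111: 1111111111111111
r16=10000: 1---------------1
r17=10001: 11--------------11
r18=10010: 1-1-------------1-1
r19=10011: 1111------------1111
r20=10100: 1---1-----------1---1
r21=10101: 11--11----------11--11
r22=10110: 1-1-1-1---------1-1-1-1
r23=10111: 11111111--------11111111
r24=11000: 1-------1-------1-------1

Answer: 1
11
1-1
1111
1---1
11--11
1-1-1-1
11111111
1-------1
11------11
1-1-----1-1
1111----1111
1---1---1---1
11--11--11--11
1-1-1-1-1-1-1-1
1111111111111111
1---------------1
11--------------11
1-1-------------1-1
1111------------1111
1---1-----------1---1
11--11----------11--11
1-1-1-1---------1-1-1-1
11111111--------11111111
1-------1-------1-------1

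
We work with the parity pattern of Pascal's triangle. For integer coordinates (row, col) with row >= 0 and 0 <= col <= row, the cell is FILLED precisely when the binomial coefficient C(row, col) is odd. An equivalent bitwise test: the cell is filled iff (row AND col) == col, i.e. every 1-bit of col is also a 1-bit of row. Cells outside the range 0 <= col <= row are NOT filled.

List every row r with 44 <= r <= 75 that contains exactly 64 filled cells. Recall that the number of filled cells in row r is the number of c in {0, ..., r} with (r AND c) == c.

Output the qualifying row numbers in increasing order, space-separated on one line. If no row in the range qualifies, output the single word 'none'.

Answer: 63

Derivation:
Row r has 2^popcount(r) filled cells, so we need popcount(r) = log2(64) = 6.
Scan r = 44..75 and keep those with exactly 6 one-bits:
r=44=101100 popcount=3 -> skip
r=45=101101 popcount=4 -> skip
r=46=101110 popcount=4 -> skip
r=47=101111 popcount=5 -> skip
r=48=110000 popcount=2 -> skip
r=49=110001 popcount=3 -> skip
r=50=110010 popcount=3 -> skip
r=51=110011 popcount=4 -> skip
r=52=110100 popcount=3 -> skip
r=53=110101 popcount=4 -> skip
r=54=110110 popcount=4 -> skip
r=55=110111 popcount=5 -> skip
r=56=111000 popcount=3 -> skip
r=57=111001 popcount=4 -> skip
r=58=111010 popcount=4 -> skip
r=59=111011 popcount=5 -> skip
r=60=111100 popcount=4 -> skip
r=61=111101 popcount=5 -> skip
r=62=111110 popcount=5 -> skip
r=63=111111 popcount=6 -> KEEP
r=64=1000000 popcount=1 -> skip
r=65=1000001 popcount=2 -> skip
r=66=1000010 popcount=2 -> skip
r=67=1000011 popcount=3 -> skip
r=68=1000100 popcount=2 -> skip
r=69=1000101 popcount=3 -> skip
r=70=1000110 popcount=3 -> skip
r=71=1000111 popcount=4 -> skip
r=72=1001000 popcount=2 -> skip
r=73=1001001 popcount=3 -> skip
r=74=1001010 popcount=3 -> skip
r=75=1001011 popcount=4 -> skip
Kept rows: 63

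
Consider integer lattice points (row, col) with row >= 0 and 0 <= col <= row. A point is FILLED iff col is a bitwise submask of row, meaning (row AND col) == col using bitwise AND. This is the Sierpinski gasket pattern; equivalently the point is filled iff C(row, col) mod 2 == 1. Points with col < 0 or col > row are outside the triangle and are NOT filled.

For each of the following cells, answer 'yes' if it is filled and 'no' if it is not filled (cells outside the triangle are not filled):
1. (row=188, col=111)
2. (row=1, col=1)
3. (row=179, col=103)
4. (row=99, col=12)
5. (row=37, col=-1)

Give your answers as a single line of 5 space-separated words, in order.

(188,111): row=0b10111100, col=0b1101111, row AND col = 0b101100 = 44; 44 != 111 -> empty
(1,1): row=0b1, col=0b1, row AND col = 0b1 = 1; 1 == 1 -> filled
(179,103): row=0b10110011, col=0b1100111, row AND col = 0b100011 = 35; 35 != 103 -> empty
(99,12): row=0b1100011, col=0b1100, row AND col = 0b0 = 0; 0 != 12 -> empty
(37,-1): col outside [0, 37] -> not filled

Answer: no yes no no no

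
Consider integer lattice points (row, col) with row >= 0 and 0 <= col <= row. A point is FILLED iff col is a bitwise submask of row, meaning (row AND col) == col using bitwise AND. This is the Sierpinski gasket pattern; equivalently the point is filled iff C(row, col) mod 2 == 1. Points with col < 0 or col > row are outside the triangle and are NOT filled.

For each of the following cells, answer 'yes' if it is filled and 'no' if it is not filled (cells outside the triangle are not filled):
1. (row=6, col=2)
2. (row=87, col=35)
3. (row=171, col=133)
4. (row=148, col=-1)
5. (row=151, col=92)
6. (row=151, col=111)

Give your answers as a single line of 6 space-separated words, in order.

(6,2): row=0b110, col=0b10, row AND col = 0b10 = 2; 2 == 2 -> filled
(87,35): row=0b1010111, col=0b100011, row AND col = 0b11 = 3; 3 != 35 -> empty
(171,133): row=0b10101011, col=0b10000101, row AND col = 0b10000001 = 129; 129 != 133 -> empty
(148,-1): col outside [0, 148] -> not filled
(151,92): row=0b10010111, col=0b1011100, row AND col = 0b10100 = 20; 20 != 92 -> empty
(151,111): row=0b10010111, col=0b1101111, row AND col = 0b111 = 7; 7 != 111 -> empty

Answer: yes no no no no no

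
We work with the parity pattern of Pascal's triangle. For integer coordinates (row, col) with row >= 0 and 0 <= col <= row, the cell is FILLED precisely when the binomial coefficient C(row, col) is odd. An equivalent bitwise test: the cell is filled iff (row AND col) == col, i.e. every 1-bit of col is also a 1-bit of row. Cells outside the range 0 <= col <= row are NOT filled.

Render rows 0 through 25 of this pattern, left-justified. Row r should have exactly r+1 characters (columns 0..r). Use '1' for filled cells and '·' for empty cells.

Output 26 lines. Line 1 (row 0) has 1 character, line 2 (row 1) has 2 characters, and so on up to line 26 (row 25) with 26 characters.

r0=0: 1
r1=1: 11
r2=10: 1·1
r3=11: 1111
r4=100: 1···1
r5=101: 11··11
r6=110: 1·1·1·1
r7=111: 11111111
r8=1000: 1·······1
r9=1001: 11······11
r10=1010: 1·1·····1·1
r11=1011: 1111····1111
r12=1100: 1···1···1···1
r13=1101: 11··11··11··11
r14=1110: 1·1·1·1·1·1·1·1
r15=1111: 1111111111111111
r16=10000: 1···············1
r17=10001: 11··············11
r18=10010: 1·1·············1·1
r19=10011: 1111············1111
r20=10100: 1···1···········1···1
r21=10101: 11··11··········11··11
r22=10110: 1·1·1·1·········1·1·1·1
r23=10111: 11111111········11111111
r24=11000: 1·······1·······1·······1
r25=11001: 11······11······11······11

Answer: 1
11
1·1
1111
1···1
11··11
1·1·1·1
11111111
1·······1
11······11
1·1·····1·1
1111····1111
1···1···1···1
11··11··11··11
1·1·1·1·1·1·1·1
1111111111111111
1···············1
11··············11
1·1·············1·1
1111············1111
1···1···········1···1
11··11··········11··11
1·1·1·1·········1·1·1·1
11111111········11111111
1·······1·······1·······1
11······11······11······11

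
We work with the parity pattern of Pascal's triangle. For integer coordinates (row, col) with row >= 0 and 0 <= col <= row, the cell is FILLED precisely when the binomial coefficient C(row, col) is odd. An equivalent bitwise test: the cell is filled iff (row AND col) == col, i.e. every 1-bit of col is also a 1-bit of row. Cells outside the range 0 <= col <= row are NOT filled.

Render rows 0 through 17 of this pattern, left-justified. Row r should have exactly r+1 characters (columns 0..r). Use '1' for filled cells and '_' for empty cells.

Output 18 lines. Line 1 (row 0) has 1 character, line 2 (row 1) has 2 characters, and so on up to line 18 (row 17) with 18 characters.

r0=0: 1
r1=1: 11
r2=10: 1_1
r3=11: 1111
r4=100: 1___1
r5=101: 11__11
r6=110: 1_1_1_1
r7=111: 11111111
r8=1000: 1_______1
r9=1001: 11______11
r10=1010: 1_1_____1_1
r11=1011: 1111____1111
r12=1100: 1___1___1___1
r13=1101: 11__11__11__11
r14=1110: 1_1_1_1_1_1_1_1
r15=1111: 1111111111111111
r16=10000: 1_______________1
r17=10001: 11______________11

Answer: 1
11
1_1
1111
1___1
11__11
1_1_1_1
11111111
1_______1
11______11
1_1_____1_1
1111____1111
1___1___1___1
11__11__11__11
1_1_1_1_1_1_1_1
1111111111111111
1_______________1
11______________11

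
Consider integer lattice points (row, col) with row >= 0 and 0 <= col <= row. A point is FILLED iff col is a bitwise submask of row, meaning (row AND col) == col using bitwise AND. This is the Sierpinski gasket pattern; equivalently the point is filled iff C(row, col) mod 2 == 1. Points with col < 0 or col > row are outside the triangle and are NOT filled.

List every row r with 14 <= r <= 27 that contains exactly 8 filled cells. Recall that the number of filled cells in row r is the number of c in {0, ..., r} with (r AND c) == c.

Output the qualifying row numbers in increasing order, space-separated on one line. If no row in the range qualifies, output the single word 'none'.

Row r has 2^popcount(r) filled cells, so we need popcount(r) = log2(8) = 3.
Scan r = 14..27 and keep those with exactly 3 one-bits:
r=14=1110 popcount=3 -> KEEP
r=15=1111 popcount=4 -> skip
r=16=10000 popcount=1 -> skip
r=17=10001 popcount=2 -> skip
r=18=10010 popcount=2 -> skip
r=19=10011 popcount=3 -> KEEP
r=20=10100 popcount=2 -> skip
r=21=10101 popcount=3 -> KEEP
r=22=10110 popcount=3 -> KEEP
r=23=10111 popcount=4 -> skip
r=24=11000 popcount=2 -> skip
r=25=11001 popcount=3 -> KEEP
r=26=11010 popcount=3 -> KEEP
r=27=11011 popcount=4 -> skip
Kept rows: 14 19 21 22 25 26

Answer: 14 19 21 22 25 26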